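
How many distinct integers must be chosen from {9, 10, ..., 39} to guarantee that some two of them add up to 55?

Group the elements by complementary pair {x, 55−x}: {16,39}, {17,38}, {18,37}, …, giving 12 two-element pairs and 7 integers whose partner 55−x falls outside [9,39].
Treating each of those 19 groups as a pigeonhole, one can pick one integer per group — 19 integers — with no two summing to 55.
The 20th integer lands in an occupied pair, forcing a sum of 55.

20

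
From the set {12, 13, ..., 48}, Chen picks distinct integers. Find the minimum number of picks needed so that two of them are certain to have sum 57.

Two chosen integers sum to 57 exactly when both halves of some pair {x, 57−x} with 12 ≤ x ≤ 57−x ≤ 45 are chosen — 17 such pairs.
The remaining 3 elements (those with no distinct partner in range) can never complete a 57-sum, so the worst case takes all of them and one from each pair: 3 + 17 = 20.
The 21st integer has to be the second member of some pair, so 20 + 1 = 21.

21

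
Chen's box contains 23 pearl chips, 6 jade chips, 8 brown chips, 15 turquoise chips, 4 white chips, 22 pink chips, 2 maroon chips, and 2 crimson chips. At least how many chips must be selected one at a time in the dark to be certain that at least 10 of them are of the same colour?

50

The 8 colours are the holes; the chips drawn are the pigeons.
To avoid 10 of any one colour, the worst case takes at most 9 of each colour, or every chip of a colour that has fewer than 9.
That gives 9 + 6 + 8 + 9 + 4 + 9 + 2 + 2 = 49 chips with no colour reaching 10.
The next chip forces some colour to 10, so 49 + 1 = 50.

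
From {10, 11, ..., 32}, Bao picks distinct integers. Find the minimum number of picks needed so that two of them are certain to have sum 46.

Two chosen integers sum to 46 exactly when both halves of some pair {x, 46−x} with 14 ≤ x ≤ 46−x ≤ 32 are chosen — 9 such pairs.
The remaining 5 elements (those with no distinct partner in range) can never complete a 46-sum, so the worst case takes all of them and one from each pair: 5 + 9 = 14.
By pigeonhole, the 15th integer has to be the second member of some pair, so 14 + 1 = 15.

15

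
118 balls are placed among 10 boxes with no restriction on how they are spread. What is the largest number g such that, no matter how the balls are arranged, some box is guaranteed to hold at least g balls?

12

The 10 boxes are the holes and the 118 balls are the pigeons.
If every box held at most 11 balls, the total would be at most 10 × 11 = 110, which is less than 118.
So some box holds at least ⌈118/10⌉ = 12 balls.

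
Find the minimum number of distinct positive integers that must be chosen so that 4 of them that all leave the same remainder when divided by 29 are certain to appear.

88

By the pigeonhole principle, the 29 residue classes mod 29 are the pigeonholes.
With 87 integers one could put 3 in each residue class and have no class reach 4.
The 88th integer pushes some class to 4, so 29·3 + 1 = 88.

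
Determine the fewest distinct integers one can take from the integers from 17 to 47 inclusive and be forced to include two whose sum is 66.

18

Two chosen integers sum to 66 exactly when both halves of some pair {x, 66−x} with 19 ≤ x ≤ 66−x ≤ 47 are chosen — 14 such pairs.
The remaining 3 elements (those with no distinct partner in range) can never complete a 66-sum, so the worst case takes all of them and one from each pair: 3 + 14 = 17.
By pigeonhole, the 18th integer has to be the second member of some pair, so 17 + 1 = 18.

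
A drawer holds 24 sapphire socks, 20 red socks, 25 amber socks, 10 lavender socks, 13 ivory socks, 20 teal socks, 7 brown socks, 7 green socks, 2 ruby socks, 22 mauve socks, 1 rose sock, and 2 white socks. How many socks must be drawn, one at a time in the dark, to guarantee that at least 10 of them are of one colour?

Pigeonhole: put each drawn sock into a box by colour. The largest draw with every box below 10 takes min(count, 9) from each colour; colours with fewer than 9 contribute all they have.
Σ min(cᵢ, 9) = 9 + 9 + 9 + 9 + 9 + 9 + 7 + 7 + 2 + 9 + 1 + 2 = 82.
Draw number 82 + 1 = 83 must push one box to 10.

83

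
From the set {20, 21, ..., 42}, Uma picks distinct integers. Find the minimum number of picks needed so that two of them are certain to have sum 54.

A set avoiding the sum 54 can contain at most one of each pair {x, 54−x}, plus the 9 elements whose complement lies outside the range or equal to its own complement.
The integers 27, …, 42 (16 of them) are such a set: any two sum to at least 27+28 = 55 > 54.
By pigeonhole, any 17th integer completes one of the 7 pairs, so 17 choices force a sum of 54.

17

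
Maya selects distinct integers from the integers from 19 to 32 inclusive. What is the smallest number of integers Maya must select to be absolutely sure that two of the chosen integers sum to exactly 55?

10

Two chosen integers sum to 55 exactly when both halves of some pair {x, 55−x} with 23 ≤ x ≤ 55−x ≤ 32 are chosen — 5 such pairs.
The remaining 4 elements (those with no distinct partner in range) can never complete a 55-sum, so the worst case takes all of them and one from each pair: 4 + 5 = 9.
Pigeonhole: the 10th integer has to be the second member of some pair, so 9 + 1 = 10.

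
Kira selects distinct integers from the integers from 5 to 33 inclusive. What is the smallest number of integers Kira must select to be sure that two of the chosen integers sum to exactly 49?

21

A set avoiding the sum 49 can contain at most one of each pair {x, 49−x}, plus the 11 elements whose complement lies outside the range.
The integers 5, …, 24 (20 of them) are such a set: any two sum to at least 5+6 = 11 and at most 23+24 = 47 < 49.
By pigeonhole, any 21st integer completes one of the 9 pairs, so 21 choices force a sum of 49.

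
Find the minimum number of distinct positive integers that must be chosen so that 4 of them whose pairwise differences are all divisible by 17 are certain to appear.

Integers whose pairwise differences are multiples of 17 are exactly those sharing a remainder mod 17. By pigeonhole, the 17 residue classes mod 17 are the pigeonholes.
With 51 integers one could put 3 in each residue class and have no class reach 4.
The 52nd integer pushes some class to 4, so 17·3 + 1 = 52.

52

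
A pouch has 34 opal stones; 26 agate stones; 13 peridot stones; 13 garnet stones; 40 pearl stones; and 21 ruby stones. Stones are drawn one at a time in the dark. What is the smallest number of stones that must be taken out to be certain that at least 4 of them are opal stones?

117

In the worst case for collecting opal stones, every non-opal stone comes out first.
There are 26 + 13 + 13 + 40 + 21 = 113 non-opal stones altogether.
After those, each further stone must be opal, so 113 + 4 = 117 draws guarantee 4 opal stones.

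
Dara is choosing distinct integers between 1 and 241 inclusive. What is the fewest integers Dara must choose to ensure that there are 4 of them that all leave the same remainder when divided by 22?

67

The 22 residue classes mod 22 are the pigeonholes.
With 66 integers one could put 3 in each residue class and have no class reach 4.
The 67th integer pushes some class to 4, so 22·3 + 1 = 67.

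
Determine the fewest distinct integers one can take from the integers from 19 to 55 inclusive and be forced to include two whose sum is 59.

A set avoiding the sum 59 can contain at most one of each pair {x, 59−x}, plus the 15 elements whose complement lies outside the range.
The integers 30, …, 55 (26 of them) are such a set: any two sum to at least 30+31 = 61 > 59.
By the pigeonhole principle, any 27th integer completes one of the 11 pairs, so 27 choices force a sum of 59.

27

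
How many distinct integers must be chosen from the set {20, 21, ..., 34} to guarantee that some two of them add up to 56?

Two chosen integers sum to 56 exactly when both halves of some pair {x, 56−x} with 22 ≤ x ≤ 56−x ≤ 34 are chosen — 6 such pairs.
The remaining 3 elements (those with no distinct partner in range) can never complete a 56-sum, so the worst case takes all of them and one from each pair: 3 + 6 = 9.
Pigeonhole: the 10th integer has to be the second member of some pair, so 9 + 1 = 10.

10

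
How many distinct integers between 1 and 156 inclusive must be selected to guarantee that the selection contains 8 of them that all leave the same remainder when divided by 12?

85

By the pigeonhole principle, the 12 residue classes mod 12 are the pigeonholes.
With 84 integers one could put 7 in each residue class and have no class reach 8.
The 85th integer pushes some class to 8, so 12·7 + 1 = 85.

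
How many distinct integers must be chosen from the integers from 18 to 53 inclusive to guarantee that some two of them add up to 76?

A set avoiding the sum 76 can contain at most one of each pair {x, 76−x}, plus the 6 elements whose complement lies outside the range or equal to its own complement.
The integers 18, …, 38 (21 of them) are such a set: any two sum to at least 18+19 = 37 and at most 37+38 = 75 < 76.
Any 22nd integer completes one of the 15 pairs, so 22 choices force a sum of 76.

22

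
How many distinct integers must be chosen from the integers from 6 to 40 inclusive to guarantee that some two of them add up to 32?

26

Two chosen integers sum to 32 exactly when both halves of some pair {x, 32−x} with 6 ≤ x ≤ 32−x ≤ 26 are chosen — 10 such pairs.
The remaining 15 elements (those with no distinct partner in range) can never complete a 32-sum, so the worst case takes all of them and one from each pair: 15 + 10 = 25.
By the pigeonhole principle, the 26th integer has to be the second member of some pair, so 25 + 1 = 26.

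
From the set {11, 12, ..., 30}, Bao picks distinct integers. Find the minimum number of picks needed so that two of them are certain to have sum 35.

Two chosen integers sum to 35 exactly when both halves of some pair {x, 35−x} with 11 ≤ x ≤ 35−x ≤ 24 are chosen — 7 such pairs.
The remaining 6 elements (those with no distinct partner in range) can never complete a 35-sum, so the worst case takes all of them and one from each pair: 6 + 7 = 13.
By pigeonhole, the 14th integer has to be the second member of some pair, so 13 + 1 = 14.

14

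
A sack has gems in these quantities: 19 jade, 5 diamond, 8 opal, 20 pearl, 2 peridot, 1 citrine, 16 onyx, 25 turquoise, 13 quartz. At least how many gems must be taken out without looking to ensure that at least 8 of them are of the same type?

By pigeonhole, the 9 types are the holes; the gems drawn are the pigeons.
To avoid 8 of any one type, the worst case takes at most 7 of each type, or every gem of a type that has fewer than 7.
That gives 7 + 5 + 7 + 7 + 2 + 1 + 7 + 7 + 7 = 50 gems with no type reaching 8.
The next gem forces some type to 8, so 50 + 1 = 51.

51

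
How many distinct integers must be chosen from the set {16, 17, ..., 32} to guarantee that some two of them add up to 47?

10

A set avoiding the sum 47 can contain at most one of each pair {x, 47−x}, plus the 1 element whose complement lies outside the range.
The integers 24, …, 32 (9 of them) are such a set: any two sum to at least 24+25 = 49 > 47.
By pigeonhole, any 10th integer completes one of the 8 pairs, so 10 choices force a sum of 47.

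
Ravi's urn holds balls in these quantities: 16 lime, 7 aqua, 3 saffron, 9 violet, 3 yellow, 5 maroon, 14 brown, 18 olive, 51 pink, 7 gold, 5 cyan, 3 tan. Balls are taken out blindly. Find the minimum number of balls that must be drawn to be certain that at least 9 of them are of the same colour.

74

An adversary could hand out at most 8 balls per colour (7 colours run out sooner): 8 + 7 + 3 + 8 + 3 + 5 + 8 + 8 + 8 + 7 + 5 + 3 = 73 balls and still no colour has 9.
One more ball lands in a colour already at 8, so 74 draws are enough and 73 are not.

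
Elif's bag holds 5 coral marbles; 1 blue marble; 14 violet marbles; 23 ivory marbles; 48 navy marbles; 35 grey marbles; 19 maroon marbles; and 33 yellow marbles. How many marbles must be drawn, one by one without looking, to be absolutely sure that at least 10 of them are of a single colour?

Put each drawn marble into a box by colour. The largest draw with every box below 10 takes min(count, 9) from each colour; colours with fewer than 9 contribute all they have.
Σ min(cᵢ, 9) = 5 + 1 + 9 + 9 + 9 + 9 + 9 + 9 = 60.
Draw number 60 + 1 = 61 must push one box to 10.

61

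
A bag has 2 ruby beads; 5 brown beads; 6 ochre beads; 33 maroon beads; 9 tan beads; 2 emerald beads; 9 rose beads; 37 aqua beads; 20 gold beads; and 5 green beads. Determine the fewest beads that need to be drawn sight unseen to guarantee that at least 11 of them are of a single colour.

69

The 10 colours are the holes; the beads drawn are the pigeons.
To avoid 11 of any one colour, the worst case takes at most 10 of each colour, or every bead of a colour that has fewer than 10.
That gives 2 + 5 + 6 + 10 + 9 + 2 + 9 + 10 + 10 + 5 = 68 beads with no colour reaching 11.
The next bead forces some colour to 11, so 68 + 1 = 69.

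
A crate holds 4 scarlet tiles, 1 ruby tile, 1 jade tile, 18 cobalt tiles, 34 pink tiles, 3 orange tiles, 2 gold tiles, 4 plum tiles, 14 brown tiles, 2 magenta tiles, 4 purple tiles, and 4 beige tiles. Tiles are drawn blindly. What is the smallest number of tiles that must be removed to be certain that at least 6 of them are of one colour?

41

Pigeonhole: put each drawn tile into a box by colour. The largest draw with every box below 6 takes min(count, 5) from each colour; colours with fewer than 5 contribute all they have.
Σ min(cᵢ, 5) = 4 + 1 + 1 + 5 + 5 + 3 + 2 + 4 + 5 + 2 + 4 + 4 = 40.
Draw number 40 + 1 = 41 must push one box to 6.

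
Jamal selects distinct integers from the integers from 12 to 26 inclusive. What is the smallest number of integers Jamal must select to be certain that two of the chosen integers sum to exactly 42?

A set avoiding the sum 42 can contain at most one of each pair {x, 42−x}, plus the 5 elements whose complement lies outside the range or equal to its own complement.
The integers 12, …, 21 (10 of them) are such a set: any two sum to at least 12+13 = 25 and at most 20+21 = 41 < 42.
Any 11th integer completes one of the 5 pairs, so 11 choices force a sum of 42.

11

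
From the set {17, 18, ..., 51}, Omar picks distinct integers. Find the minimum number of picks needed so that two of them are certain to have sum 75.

22

Two chosen integers sum to 75 exactly when both halves of some pair {x, 75−x} with 24 ≤ x ≤ 75−x ≤ 51 are chosen — 14 such pairs.
The remaining 7 elements (those with no distinct partner in range) can never complete a 75-sum, so the worst case takes all of them and one from each pair: 7 + 14 = 21.
The 22nd integer has to be the second member of some pair, so 21 + 1 = 22.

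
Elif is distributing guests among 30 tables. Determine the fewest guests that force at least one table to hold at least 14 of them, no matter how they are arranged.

With 390 guests one could put exactly 13 in each of the 30 tables, and no table would reach 14.
One more guest must land in a table that already has 13, giving it 14.
So 30 × 13 + 1 = 391 guests are required.

391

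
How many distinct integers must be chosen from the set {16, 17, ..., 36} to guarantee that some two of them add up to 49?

13

A set avoiding the sum 49 can contain at most one of each pair {x, 49−x}, plus the 3 elements whose complement lies outside the range.
The integers 25, …, 36 (12 of them) are such a set: any two sum to at least 25+26 = 51 > 49.
Any 13th integer completes one of the 9 pairs, so 13 choices force a sum of 49.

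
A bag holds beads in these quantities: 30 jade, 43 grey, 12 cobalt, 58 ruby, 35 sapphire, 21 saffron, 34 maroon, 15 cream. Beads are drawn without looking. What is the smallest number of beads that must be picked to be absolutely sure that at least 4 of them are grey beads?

209

In the worst case for collecting grey beads, every non-grey bead comes out first.
There are 30 + 12 + 58 + 35 + 21 + 34 + 15 = 205 non-grey beads altogether.
After those, each further bead must be grey, so 205 + 4 = 209 draws guarantee 4 grey beads.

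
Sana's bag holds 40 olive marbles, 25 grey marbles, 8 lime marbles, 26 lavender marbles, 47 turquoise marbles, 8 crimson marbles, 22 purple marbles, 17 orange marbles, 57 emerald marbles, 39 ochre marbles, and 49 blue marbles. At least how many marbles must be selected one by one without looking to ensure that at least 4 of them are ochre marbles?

In the worst case for collecting ochre marbles, every non-ochre marble comes out first.
There are 40 + 25 + 8 + 26 + 47 + 8 + 22 + 17 + 57 + 49 = 299 non-ochre marbles altogether.
After those, each further marble must be ochre, so 299 + 4 = 303 draws guarantee 4 ochre marbles.

303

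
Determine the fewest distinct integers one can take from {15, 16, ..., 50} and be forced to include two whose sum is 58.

Group the elements by complementary pair {x, 58−x}: {15,43}, {16,42}, {17,41}, …, giving 14 two-element pairs, the single value 29 (it cannot pair with itself since the integers are distinct), and 7 integers whose partner 58−x falls outside [15,50].
By pigeonhole, treating each of those 22 groups as a pigeonhole, one can pick one integer per group — 22 integers — with no two summing to 58.
The 23rd integer lands in an occupied pair, forcing a sum of 58.

23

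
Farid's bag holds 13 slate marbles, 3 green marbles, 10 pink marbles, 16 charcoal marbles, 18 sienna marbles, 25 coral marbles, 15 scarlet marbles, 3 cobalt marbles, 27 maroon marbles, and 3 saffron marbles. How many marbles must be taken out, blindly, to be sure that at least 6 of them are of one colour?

45

An adversary could hand out at most 5 marbles per colour (green, cobalt, saffron run out sooner): 5 + 3 + 5 + 5 + 5 + 5 + 5 + 3 + 5 + 3 = 44 marbles and still no colour has 6.
One more marble lands in a colour already at 5, so 45 draws are enough and 44 are not.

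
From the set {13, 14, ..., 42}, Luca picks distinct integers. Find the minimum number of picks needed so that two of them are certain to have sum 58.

18

A set avoiding the sum 58 can contain at most one of each pair {x, 58−x}, plus the 4 elements whose complement lies outside the range or equal to its own complement.
The integers 13, …, 29 (17 of them) are such a set: any two sum to at least 13+14 = 27 and at most 28+29 = 57 < 58.
Any 18th integer completes one of the 13 pairs, so 18 choices force a sum of 58.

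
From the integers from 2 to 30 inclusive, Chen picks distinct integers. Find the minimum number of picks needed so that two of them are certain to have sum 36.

18

Group the elements by complementary pair {x, 36−x}: {6,30}, {7,29}, {8,28}, …, giving 12 two-element pairs, the single value 18 (it cannot pair with itself since the integers are distinct), and 4 integers whose partner 36−x falls outside [2,30].
Treating each of those 17 groups as a pigeonhole, one can pick one integer per group — 17 integers — with no two summing to 36.
The 18th integer lands in an occupied pair, forcing a sum of 36.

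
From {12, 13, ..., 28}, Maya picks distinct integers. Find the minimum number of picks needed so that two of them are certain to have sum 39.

A set avoiding the sum 39 can contain at most one of each pair {x, 39−x}, plus the 1 element whose complement lies outside the range.
The integers 20, …, 28 (9 of them) are such a set: any two sum to at least 20+21 = 41 > 39.
Any 10th integer completes one of the 8 pairs, so 10 choices force a sum of 39.

10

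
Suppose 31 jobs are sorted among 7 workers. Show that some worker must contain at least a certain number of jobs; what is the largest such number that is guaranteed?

The 7 workers are the holes and the 31 jobs are the pigeons.
If every worker held at most 4 jobs, the total would be at most 7 × 4 = 28, which is less than 31.
So some worker holds at least ⌈31/7⌉ = 5 jobs.

5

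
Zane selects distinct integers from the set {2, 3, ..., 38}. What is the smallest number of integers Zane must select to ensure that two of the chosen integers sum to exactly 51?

Group the elements by complementary pair {x, 51−x}: {13,38}, {14,37}, {15,36}, …, giving 13 two-element pairs and 11 integers whose partner 51−x falls outside [2,38].
By the pigeonhole principle, treating each of those 24 groups as a pigeonhole, one can pick one integer per group — 24 integers — with no two summing to 51.
The 25th integer lands in an occupied pair, forcing a sum of 51.

25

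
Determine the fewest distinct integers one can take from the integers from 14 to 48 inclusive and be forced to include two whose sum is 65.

20

A set avoiding the sum 65 can contain at most one of each pair {x, 65−x}, plus the 3 elements whose complement lies outside the range.
The integers 14, …, 32 (19 of them) are such a set: any two sum to at least 14+15 = 29 and at most 31+32 = 63 < 65.
Pigeonhole: any 20th integer completes one of the 16 pairs, so 20 choices force a sum of 65.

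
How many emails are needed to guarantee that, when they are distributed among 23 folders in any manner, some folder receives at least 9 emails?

With 184 emails one could put exactly 8 in each of the 23 folders, and no folder would reach 9.
One more email must land in a folder that already has 8, giving it 9.
So 23 × 8 + 1 = 185 emails are required.

185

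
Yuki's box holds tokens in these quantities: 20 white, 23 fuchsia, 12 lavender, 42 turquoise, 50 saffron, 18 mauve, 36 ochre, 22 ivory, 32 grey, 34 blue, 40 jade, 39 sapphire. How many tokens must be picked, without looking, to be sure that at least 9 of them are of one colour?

By the pigeonhole principle, the 12 colours are the holes; the tokens drawn are the pigeons.
To avoid 9 of any one colour, the worst case takes at most 8 of each colour.
That gives 8 + 8 + 8 + 8 + 8 + 8 + 8 + 8 + 8 + 8 + 8 + 8 = 96 tokens with no colour reaching 9.
The next token forces some colour to 9, so 96 + 1 = 97.

97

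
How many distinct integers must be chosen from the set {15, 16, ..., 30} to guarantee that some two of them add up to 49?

11

Group the elements by complementary pair {x, 49−x}: {19,30}, {20,29}, {21,28}, …, giving 6 two-element pairs and 4 integers whose partner 49−x falls outside [15,30].
Treating each of those 10 groups as a pigeonhole, one can pick one integer per group — 10 integers — with no two summing to 49.
The 11th integer lands in an occupied pair, forcing a sum of 49.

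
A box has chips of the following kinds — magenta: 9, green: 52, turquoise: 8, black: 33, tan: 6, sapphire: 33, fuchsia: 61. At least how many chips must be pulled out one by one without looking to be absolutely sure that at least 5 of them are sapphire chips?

174

In the worst case for collecting sapphire chips, every non-sapphire chip comes out first.
There are 9 + 52 + 8 + 33 + 6 + 61 = 169 non-sapphire chips altogether.
After those, each further chip must be sapphire, so 169 + 5 = 174 draws guarantee 5 sapphire chips.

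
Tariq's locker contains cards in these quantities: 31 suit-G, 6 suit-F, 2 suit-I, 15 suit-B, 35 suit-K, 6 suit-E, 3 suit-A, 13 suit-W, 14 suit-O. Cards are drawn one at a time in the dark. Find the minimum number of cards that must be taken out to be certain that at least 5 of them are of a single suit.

The 9 suits are the holes; the cards drawn are the pigeons.
To avoid 5 of any one suit, the worst case takes at most 4 of each suit, or every card of a suit that has fewer than 4.
That gives 4 + 4 + 2 + 4 + 4 + 4 + 3 + 4 + 4 = 33 cards with no suit reaching 5.
The next card forces some suit to 5, so 33 + 1 = 34.

34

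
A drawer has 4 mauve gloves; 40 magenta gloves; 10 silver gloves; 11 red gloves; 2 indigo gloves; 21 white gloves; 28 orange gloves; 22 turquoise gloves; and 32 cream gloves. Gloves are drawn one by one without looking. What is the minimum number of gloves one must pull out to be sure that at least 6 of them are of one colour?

42

An adversary could hand out at most 5 gloves per colour (mauve, indigo run out sooner): 4 + 5 + 5 + 5 + 2 + 5 + 5 + 5 + 5 = 41 gloves and still no colour has 6.
By the pigeonhole principle, one more glove lands in a colour already at 5, so 42 draws are enough and 41 are not.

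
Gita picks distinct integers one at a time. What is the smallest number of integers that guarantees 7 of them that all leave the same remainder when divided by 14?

85

The 14 residue classes mod 14 are the pigeonholes.
With 84 integers one could put 6 in each residue class and have no class reach 7.
The 85th integer pushes some class to 7, so 14·6 + 1 = 85.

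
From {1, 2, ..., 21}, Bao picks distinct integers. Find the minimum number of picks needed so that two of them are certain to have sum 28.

A set avoiding the sum 28 can contain at most one of each pair {x, 28−x}, plus the 7 elements whose complement lies outside the range or equal to its own complement.
The integers 1, …, 14 (14 of them) are such a set: any two sum to at least 1+2 = 3 and at most 13+14 = 27 < 28.
Any 15th integer completes one of the 7 pairs, so 15 choices force a sum of 28.

15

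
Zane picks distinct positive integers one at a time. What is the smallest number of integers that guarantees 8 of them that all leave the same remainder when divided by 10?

71

Pigeonhole: the 10 residue classes mod 10 are the pigeonholes.
With 70 integers one could put 7 in each residue class and have no class reach 8.
The 71st integer pushes some class to 8, so 10·7 + 1 = 71.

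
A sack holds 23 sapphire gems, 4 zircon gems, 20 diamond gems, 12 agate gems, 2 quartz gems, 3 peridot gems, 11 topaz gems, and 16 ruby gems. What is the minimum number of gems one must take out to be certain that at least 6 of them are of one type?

35

Pigeonhole: put each drawn gem into a box by type. The largest draw with every box below 6 takes min(count, 5) from each type; types with fewer than 5 contribute all they have.
Σ min(cᵢ, 5) = 5 + 4 + 5 + 5 + 2 + 3 + 5 + 5 = 34.
Draw number 34 + 1 = 35 must push one box to 6.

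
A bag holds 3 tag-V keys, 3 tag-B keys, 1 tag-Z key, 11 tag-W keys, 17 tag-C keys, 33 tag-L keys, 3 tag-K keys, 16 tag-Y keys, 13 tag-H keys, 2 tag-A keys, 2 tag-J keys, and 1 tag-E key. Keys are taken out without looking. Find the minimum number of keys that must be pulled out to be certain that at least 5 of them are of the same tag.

By the pigeonhole principle, the 12 tags are the holes; the keys drawn are the pigeons.
To avoid 5 of any one tag, the worst case takes at most 4 of each tag, or every key of a tag that has fewer than 4.
That gives 3 + 3 + 1 + 4 + 4 + 4 + 3 + 4 + 4 + 2 + 2 + 1 = 35 keys with no tag reaching 5.
The next key forces some tag to 5, so 35 + 1 = 36.

36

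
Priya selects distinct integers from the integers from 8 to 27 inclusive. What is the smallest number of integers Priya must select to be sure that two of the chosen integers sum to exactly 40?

Group the elements by complementary pair {x, 40−x}: {13,27}, {14,26}, {15,25}, …, giving 7 two-element pairs, the single value 20 (it cannot pair with itself since the integers are distinct), and 5 integers whose partner 40−x falls outside [8,27].
Treating each of those 13 groups as a pigeonhole, one can pick one integer per group — 13 integers — with no two summing to 40.
The 14th integer lands in an occupied pair, forcing a sum of 40.

14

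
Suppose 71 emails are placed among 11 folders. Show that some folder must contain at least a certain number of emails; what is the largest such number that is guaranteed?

7

By the pigeonhole principle, the 11 folders are the holes and the 71 emails are the pigeons.
If every folder held at most 6 emails, the total would be at most 11 × 6 = 66, which is less than 71.
So some folder holds at least ⌈71/11⌉ = 7 emails.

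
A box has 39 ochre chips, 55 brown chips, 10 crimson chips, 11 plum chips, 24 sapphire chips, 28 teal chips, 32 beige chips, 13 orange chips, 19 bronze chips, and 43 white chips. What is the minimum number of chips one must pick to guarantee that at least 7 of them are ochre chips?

In the worst case for collecting ochre chips, every non-ochre chip comes out first.
There are 55 + 10 + 11 + 24 + 28 + 32 + 13 + 19 + 43 = 235 non-ochre chips altogether.
After those, each further chip must be ochre, so 235 + 7 = 242 draws guarantee 7 ochre chips.

242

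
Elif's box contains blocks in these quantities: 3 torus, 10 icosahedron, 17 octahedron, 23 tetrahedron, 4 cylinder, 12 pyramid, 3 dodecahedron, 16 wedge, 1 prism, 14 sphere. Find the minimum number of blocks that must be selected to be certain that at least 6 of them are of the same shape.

42

An adversary could hand out at most 5 blocks per shape (4 shapes run out sooner): 3 + 5 + 5 + 5 + 4 + 5 + 3 + 5 + 1 + 5 = 41 blocks and still no shape has 6.
One more block lands in a shape already at 5, so 42 draws are enough and 41 are not.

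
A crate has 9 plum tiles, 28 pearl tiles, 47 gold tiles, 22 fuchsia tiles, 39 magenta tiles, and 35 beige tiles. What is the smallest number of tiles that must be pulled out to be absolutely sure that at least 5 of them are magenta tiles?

In the worst case for collecting magenta tiles, every non-magenta tile comes out first.
There are 9 + 28 + 47 + 22 + 35 = 141 non-magenta tiles altogether.
After those, each further tile must be magenta, so 141 + 5 = 146 draws guarantee 5 magenta tiles.

146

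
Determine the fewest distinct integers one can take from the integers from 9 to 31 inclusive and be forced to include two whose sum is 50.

Group the elements by complementary pair {x, 50−x}: {19,31}, {20,30}, {21,29}, …, giving 6 two-element pairs; the single value 25 (it cannot pair with itself since the integers are distinct); and 10 integers whose partner 50−x falls outside [9,31].
Treating each of those 17 groups as a pigeonhole, one can pick one integer per group — 17 integers — with no two summing to 50.
The 18th integer lands in an occupied pair, forcing a sum of 50.

18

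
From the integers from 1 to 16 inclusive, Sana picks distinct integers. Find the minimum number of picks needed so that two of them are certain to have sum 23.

Two chosen integers sum to 23 exactly when both halves of some pair {x, 23−x} with 7 ≤ x ≤ 23−x ≤ 16 are chosen — 5 such pairs.
The remaining 6 elements (those with no distinct partner in range) can never complete a 23-sum, so the worst case takes all of them and one from each pair: 6 + 5 = 11.
The 12th integer has to be the second member of some pair, so 11 + 1 = 12.

12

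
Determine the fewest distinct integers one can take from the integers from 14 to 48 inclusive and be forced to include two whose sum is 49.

A set avoiding the sum 49 can contain at most one of each pair {x, 49−x}, plus the 13 elements whose complement lies outside the range.
The integers 25, …, 48 (24 of them) are such a set: any two sum to at least 25+26 = 51 > 49.
Any 25th integer completes one of the 11 pairs, so 25 choices force a sum of 49.

25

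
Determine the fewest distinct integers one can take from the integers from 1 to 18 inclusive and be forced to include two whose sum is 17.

Two chosen integers sum to 17 exactly when both halves of some pair {x, 17−x} with 1 ≤ x ≤ 17−x ≤ 16 are chosen — 8 such pairs.
The remaining 2 elements (those with no distinct partner in range) can never complete a 17-sum, so the worst case takes all of them and one from each pair: 2 + 8 = 10.
By the pigeonhole principle, the 11th integer has to be the second member of some pair, so 10 + 1 = 11.

11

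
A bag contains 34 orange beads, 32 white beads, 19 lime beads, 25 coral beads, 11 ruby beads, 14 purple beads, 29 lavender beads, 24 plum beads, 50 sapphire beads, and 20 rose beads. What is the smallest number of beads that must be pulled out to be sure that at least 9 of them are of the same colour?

An adversary could hand out at most 8 beads per colour: 8 + 8 + 8 + 8 + 8 + 8 + 8 + 8 + 8 + 8 = 80 beads and still no colour has 9.
Pigeonhole: one more bead lands in a colour already at 8, so 81 draws are enough and 80 are not.

81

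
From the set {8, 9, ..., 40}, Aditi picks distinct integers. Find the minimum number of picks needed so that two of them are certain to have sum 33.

25

Two chosen integers sum to 33 exactly when both halves of some pair {x, 33−x} with 8 ≤ x ≤ 33−x ≤ 25 are chosen — 9 such pairs.
The remaining 15 elements (those with no distinct partner in range) can never complete a 33-sum, so the worst case takes all of them and one from each pair: 15 + 9 = 24.
The 25th integer has to be the second member of some pair, so 24 + 1 = 25.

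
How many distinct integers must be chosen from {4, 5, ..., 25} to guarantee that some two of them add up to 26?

Two chosen integers sum to 26 exactly when both halves of some pair {x, 26−x} with 4 ≤ x ≤ 26−x ≤ 22 are chosen — 9 such pairs.
The remaining 4 elements (those with no distinct partner in range) can never complete a 26-sum, so the worst case takes all of them and one from each pair: 4 + 9 = 13.
The 14th integer has to be the second member of some pair, so 13 + 1 = 14.

14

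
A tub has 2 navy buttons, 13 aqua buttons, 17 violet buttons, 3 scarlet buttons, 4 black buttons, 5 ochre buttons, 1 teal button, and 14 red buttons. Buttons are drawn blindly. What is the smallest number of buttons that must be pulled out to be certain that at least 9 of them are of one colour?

Pigeonhole: the 8 colours are the holes; the buttons drawn are the pigeons.
To avoid 9 of any one colour, the worst case takes at most 8 of each colour, or every button of a colour that has fewer than 8.
That gives 2 + 8 + 8 + 3 + 4 + 5 + 1 + 8 = 39 buttons with no colour reaching 9.
The next button forces some colour to 9, so 39 + 1 = 40.

40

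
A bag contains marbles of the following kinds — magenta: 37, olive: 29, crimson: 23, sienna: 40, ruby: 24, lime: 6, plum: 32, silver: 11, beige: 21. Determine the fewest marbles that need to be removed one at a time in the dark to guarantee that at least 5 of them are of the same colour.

37

An adversary could hand out at most 4 marbles per colour: 4 + 4 + 4 + 4 + 4 + 4 + 4 + 4 + 4 = 36 marbles and still no colour has 5.
One more marble lands in a colour already at 4, so 37 draws are enough and 36 are not.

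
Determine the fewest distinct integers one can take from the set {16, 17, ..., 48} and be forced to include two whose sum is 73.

A set avoiding the sum 73 can contain at most one of each pair {x, 73−x}, plus the 9 elements whose complement lies outside the range.
The integers 16, …, 36 (21 of them) are such a set: any two sum to at least 16+17 = 33 and at most 35+36 = 71 < 73.
By pigeonhole, any 22nd integer completes one of the 12 pairs, so 22 choices force a sum of 73.

22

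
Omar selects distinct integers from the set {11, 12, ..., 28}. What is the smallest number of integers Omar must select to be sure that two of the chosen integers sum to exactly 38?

A set avoiding the sum 38 can contain at most one of each pair {x, 38−x}, plus the 2 elements whose complement lies outside the range or equal to its own complement.
The integers 19, …, 28 (10 of them) are such a set: any two sum to at least 19+20 = 39 > 38.
By pigeonhole, any 11th integer completes one of the 8 pairs, so 11 choices force a sum of 38.

11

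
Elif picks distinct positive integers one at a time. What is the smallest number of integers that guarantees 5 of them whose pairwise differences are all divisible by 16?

Integers whose pairwise differences are multiples of 16 are exactly those sharing a remainder mod 16. By pigeonhole, the 16 residue classes mod 16 are the pigeonholes.
With 64 integers one could put 4 in each residue class and have no class reach 5.
The 65th integer pushes some class to 5, so 16·4 + 1 = 65.

65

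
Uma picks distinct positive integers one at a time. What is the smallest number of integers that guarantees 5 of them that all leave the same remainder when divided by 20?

By pigeonhole, the 20 residue classes mod 20 are the pigeonholes.
With 80 integers one could put 4 in each residue class and have no class reach 5.
The 81st integer pushes some class to 5, so 20·4 + 1 = 81.

81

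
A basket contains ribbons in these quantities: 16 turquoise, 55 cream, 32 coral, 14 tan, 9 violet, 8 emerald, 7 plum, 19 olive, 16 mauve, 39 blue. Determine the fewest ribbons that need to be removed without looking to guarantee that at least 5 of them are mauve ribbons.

204

In the worst case for collecting mauve ribbons, every non-mauve ribbon comes out first.
There are 16 + 55 + 32 + 14 + 9 + 8 + 7 + 19 + 39 = 199 non-mauve ribbons altogether.
After those, each further ribbon must be mauve, so 199 + 5 = 204 draws guarantee 5 mauve ribbons.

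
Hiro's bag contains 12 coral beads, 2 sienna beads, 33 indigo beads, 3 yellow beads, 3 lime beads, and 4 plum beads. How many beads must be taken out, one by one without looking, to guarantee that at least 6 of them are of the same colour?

23

The 6 colours are the holes; the beads drawn are the pigeons.
To avoid 6 of any one colour, the worst case takes at most 5 of each colour, or every bead of a colour that has fewer than 5.
That gives 5 + 2 + 5 + 3 + 3 + 4 = 22 beads with no colour reaching 6.
The next bead forces some colour to 6, so 22 + 1 = 23.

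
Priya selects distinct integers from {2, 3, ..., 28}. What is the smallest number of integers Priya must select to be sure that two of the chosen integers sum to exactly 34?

17

A set avoiding the sum 34 can contain at most one of each pair {x, 34−x}, plus the 5 elements whose complement lies outside the range or equal to its own complement.
The integers 2, …, 17 (16 of them) are such a set: any two sum to at least 2+3 = 5 and at most 16+17 = 33 < 34.
By pigeonhole, any 17th integer completes one of the 11 pairs, so 17 choices force a sum of 34.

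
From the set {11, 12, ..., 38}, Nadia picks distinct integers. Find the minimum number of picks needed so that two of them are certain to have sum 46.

Two chosen integers sum to 46 exactly when both halves of some pair {x, 46−x} with 11 ≤ x ≤ 46−x ≤ 35 are chosen — 12 such pairs.
The remaining 4 elements (those with no distinct partner in range) can never complete a 46-sum, so the worst case takes all of them and one from each pair: 4 + 12 = 16.
By pigeonhole, the 17th integer has to be the second member of some pair, so 16 + 1 = 17.

17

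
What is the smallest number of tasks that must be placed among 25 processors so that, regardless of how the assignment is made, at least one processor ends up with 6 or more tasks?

126

With 125 tasks one could put exactly 5 in each of the 25 processors, and no processor would reach 6.
One more task must land in a processor that already has 5, giving it 6.
So 25 × 5 + 1 = 126 tasks are required.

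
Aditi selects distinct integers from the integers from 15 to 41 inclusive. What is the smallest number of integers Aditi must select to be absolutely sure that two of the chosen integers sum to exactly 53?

A set avoiding the sum 53 can contain at most one of each pair {x, 53−x}, plus the 3 elements whose complement lies outside the range.
The integers 27, …, 41 (15 of them) are such a set: any two sum to at least 27+28 = 55 > 53.
Pigeonhole: any 16th integer completes one of the 12 pairs, so 16 choices force a sum of 53.

16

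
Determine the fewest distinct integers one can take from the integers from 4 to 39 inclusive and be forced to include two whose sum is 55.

25

A set avoiding the sum 55 can contain at most one of each pair {x, 55−x}, plus the 12 elements whose complement lies outside the range.
The integers 4, …, 27 (24 of them) are such a set: any two sum to at least 4+5 = 9 and at most 26+27 = 53 < 55.
Any 25th integer completes one of the 12 pairs, so 25 choices force a sum of 55.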